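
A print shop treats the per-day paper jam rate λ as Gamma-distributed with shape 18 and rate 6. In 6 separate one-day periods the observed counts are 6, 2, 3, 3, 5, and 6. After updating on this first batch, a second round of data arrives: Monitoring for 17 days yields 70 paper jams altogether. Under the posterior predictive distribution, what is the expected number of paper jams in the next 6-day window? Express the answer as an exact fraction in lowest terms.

678/29

Total count: 6 + 2 + 3 + 3 + 5 + 6 = 25.
Total exposure: 6 days.
After the first batch: Gamma(18 + 25, 6 + 6) = Gamma(43, 12).
Total count 70 over total exposure 17 days.
After the second batch: Gamma(43 + 70, 12 + 17) = Gamma(113, 29).
Predictive mean over a 6-day window = T·E[λ|data] = 6·113/29 = 678/29.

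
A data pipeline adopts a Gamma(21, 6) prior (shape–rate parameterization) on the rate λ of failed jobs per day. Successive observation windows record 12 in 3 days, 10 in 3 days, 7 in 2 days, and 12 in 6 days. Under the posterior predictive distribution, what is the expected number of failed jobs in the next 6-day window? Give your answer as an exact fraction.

Total count: 12 + 10 + 7 + 12 = 41.
Total exposure: 3 + 3 + 2 + 6 = 14 days.
Conjugate update: add total count to the shape and total exposure to the rate, giving Gamma(62, 20).
Predictive mean over a 6-day window = T·E[λ|data] = 6·62/20 = 93/5.

93/5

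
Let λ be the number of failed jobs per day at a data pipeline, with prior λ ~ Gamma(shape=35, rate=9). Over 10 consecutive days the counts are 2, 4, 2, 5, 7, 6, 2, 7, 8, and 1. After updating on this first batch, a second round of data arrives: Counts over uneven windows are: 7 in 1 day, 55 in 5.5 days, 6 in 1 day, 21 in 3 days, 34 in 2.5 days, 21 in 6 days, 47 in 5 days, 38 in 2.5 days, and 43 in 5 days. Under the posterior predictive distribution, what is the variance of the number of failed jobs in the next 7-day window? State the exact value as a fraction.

Total count: 2 + 4 + 2 + 5 + 7 + 6 + 2 + 7 + 8 + 1 = 44.
Total exposure: 10 days.
After the first batch: Gamma(35 + 44, 9 + 10) = Gamma(79, 19).
Total count: 7 + 55 + 6 + 21 + 34 + 21 + 47 + 38 + 43 = 272.
Total exposure: 1 + 5.5 + 1 + 3 + 2.5 + 6 + 5 + 2.5 + 5 = 31.5 days.
After the second batch: Gamma(79 + 272, 19 + 31.5) = Gamma(351, 101/2).
The posterior predictive for a window of length T is Negative Binomial with variance T·α'·(β'+T)/β'² = 7·351·(115/2)/(10201/4) = 565110/10201.

565110/10201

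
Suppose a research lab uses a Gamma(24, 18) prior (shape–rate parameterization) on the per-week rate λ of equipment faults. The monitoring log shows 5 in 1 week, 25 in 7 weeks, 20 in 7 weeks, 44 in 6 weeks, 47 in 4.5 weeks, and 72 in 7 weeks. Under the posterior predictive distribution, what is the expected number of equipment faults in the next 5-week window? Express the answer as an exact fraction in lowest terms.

Total count: 5 + 25 + 20 + 44 + 47 + 72 = 213.
Total exposure: 1 + 7 + 7 + 6 + 4.5 + 7 = 32.5 weeks.
Gamma(α, β) with Poisson data over total exposure Σt gives posterior Gamma(α+Σx, β+Σt) = Gamma(237, 101/2).
Predictive mean over a 5-week window = T·E[λ|data] = 5·237/(101/2) = 2370/101.

2370/101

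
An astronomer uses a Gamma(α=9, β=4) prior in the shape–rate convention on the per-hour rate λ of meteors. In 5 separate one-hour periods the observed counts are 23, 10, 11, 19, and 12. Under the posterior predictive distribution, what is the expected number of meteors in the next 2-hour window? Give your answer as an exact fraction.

56/3

Total count: 23 + 10 + 11 + 19 + 12 = 75.
Total exposure: 5 hours.
Conjugate update: add total count to the shape and total exposure to the rate, giving Gamma(84, 9).
Predictive mean over a 2-hour window = T·E[λ|data] = 2·84/9 = 56/3.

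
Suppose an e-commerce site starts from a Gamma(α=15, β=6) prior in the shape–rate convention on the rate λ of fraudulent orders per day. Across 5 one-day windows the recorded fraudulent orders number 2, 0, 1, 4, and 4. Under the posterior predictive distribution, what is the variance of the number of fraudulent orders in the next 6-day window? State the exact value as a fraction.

2652/121

Total count: 2 + 0 + 1 + 4 + 4 = 11.
Total exposure: 5 days.
By Gamma–Poisson conjugacy, the posterior is Gamma(α + Σx, β + Σt) = Gamma(15 + 11, 6 + 5) = Gamma(26, 11).
The posterior predictive for a window of length T is Negative Binomial with variance T·α'·(β'+T)/β'² = 6·26·17/121 = 2652/121.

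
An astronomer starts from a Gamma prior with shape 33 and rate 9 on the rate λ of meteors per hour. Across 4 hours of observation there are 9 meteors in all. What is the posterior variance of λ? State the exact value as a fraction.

Total count 9 over total exposure 4 hours.
Gamma(α, β) with Poisson data over total exposure Σt gives posterior Gamma(α+Σx, β+Σt) = Gamma(42, 13).
Posterior variance = α'/β'² = 42/169.

42/169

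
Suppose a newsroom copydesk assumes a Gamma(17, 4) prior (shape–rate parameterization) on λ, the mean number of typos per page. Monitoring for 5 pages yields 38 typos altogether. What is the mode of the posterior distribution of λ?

6

Total count 38 over total exposure 5 pages.
Posterior: α' = 17 + 38 = 55, β' = 4 + 5 = 9.
Posterior mode = (α'−1)/β' = 54/9 = 6.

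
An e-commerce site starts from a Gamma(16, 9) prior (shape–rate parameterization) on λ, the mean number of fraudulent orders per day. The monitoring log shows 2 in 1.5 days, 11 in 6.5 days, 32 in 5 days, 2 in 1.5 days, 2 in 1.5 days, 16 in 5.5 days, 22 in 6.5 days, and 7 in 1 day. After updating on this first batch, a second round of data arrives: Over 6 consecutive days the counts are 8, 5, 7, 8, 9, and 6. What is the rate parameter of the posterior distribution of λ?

44

Total count: 2 + 11 + 32 + 2 + 2 + 16 + 22 + 7 = 94.
Total exposure: 1.5 + 6.5 + 5 + 1.5 + 1.5 + 5.5 + 6.5 + 1 = 29 days.
After the first batch: Gamma(16 + 94, 9 + 29) = Gamma(110, 38).
Total count: 8 + 5 + 7 + 8 + 9 + 6 = 43.
Total exposure: 6 days.
After the second batch: Gamma(110 + 43, 38 + 6) = Gamma(153, 44).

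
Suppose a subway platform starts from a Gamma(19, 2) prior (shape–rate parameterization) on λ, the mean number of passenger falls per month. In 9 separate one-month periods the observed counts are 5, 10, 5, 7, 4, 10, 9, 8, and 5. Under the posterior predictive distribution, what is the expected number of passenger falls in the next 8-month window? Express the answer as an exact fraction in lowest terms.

656/11

Total count: 5 + 10 + 5 + 7 + 4 + 10 + 9 + 8 + 5 = 63.
Total exposure: 9 months.
By Gamma–Poisson conjugacy, the posterior is Gamma(α + Σx, β + Σt) = Gamma(19 + 63, 2 + 9) = Gamma(82, 11).
Predictive mean over an 8-month window = T·E[λ|data] = 8·82/11 = 656/11.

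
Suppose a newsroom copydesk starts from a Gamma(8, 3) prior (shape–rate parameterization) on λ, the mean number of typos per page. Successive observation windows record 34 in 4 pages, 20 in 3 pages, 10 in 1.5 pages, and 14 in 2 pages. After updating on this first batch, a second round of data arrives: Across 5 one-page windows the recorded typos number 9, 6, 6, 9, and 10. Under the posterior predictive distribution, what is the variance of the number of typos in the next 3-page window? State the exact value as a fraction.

32508/1369

Total count: 34 + 20 + 10 + 14 = 78.
Total exposure: 4 + 3 + 1.5 + 2 = 10.5 pages.
After the first batch: Gamma(8 + 78, 3 + 10.5) = Gamma(86, 27/2).
Total count: 9 + 6 + 6 + 9 + 10 = 40.
Total exposure: 5 pages.
After the second batch: Gamma(86 + 40, 27/2 + 5) = Gamma(126, 37/2).
The posterior predictive for a window of length T is Negative Binomial with variance T·α'·(β'+T)/β'² = 3·126·(43/2)/(1369/4) = 32508/1369.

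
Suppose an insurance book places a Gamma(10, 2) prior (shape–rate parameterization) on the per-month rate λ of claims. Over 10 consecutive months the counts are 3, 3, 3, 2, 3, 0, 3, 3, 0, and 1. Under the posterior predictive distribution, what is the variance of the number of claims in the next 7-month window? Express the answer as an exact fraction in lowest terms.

4123/144

Total count: 3 + 3 + 3 + 2 + 3 + 0 + 3 + 3 + 0 + 1 = 21.
Total exposure: 10 months.
The Gamma prior is conjugate for the Poisson rate, so λ | data ~ Gamma(10+21, 2+10) = Gamma(31, 12).
The posterior predictive for a window of length T is Negative Binomial with variance T·α'·(β'+T)/β'² = 7·31·19/144 = 4123/144.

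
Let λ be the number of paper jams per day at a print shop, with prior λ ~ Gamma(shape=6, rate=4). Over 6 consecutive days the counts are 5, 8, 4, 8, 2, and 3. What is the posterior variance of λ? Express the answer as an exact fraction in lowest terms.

Total count: 5 + 8 + 4 + 8 + 2 + 3 = 30.
Total exposure: 6 days.
Posterior: α' = 6 + 30 = 36, β' = 4 + 6 = 10.
Posterior variance = α'/β'² = 36/100 = 9/25.

9/25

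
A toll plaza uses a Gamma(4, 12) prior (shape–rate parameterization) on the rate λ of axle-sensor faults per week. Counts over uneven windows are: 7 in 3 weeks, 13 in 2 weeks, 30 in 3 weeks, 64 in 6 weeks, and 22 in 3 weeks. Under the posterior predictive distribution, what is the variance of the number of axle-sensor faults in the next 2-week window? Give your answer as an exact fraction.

8680/841

Total count: 7 + 13 + 30 + 64 + 22 = 136.
Total exposure: 3 + 2 + 3 + 6 + 3 = 17 weeks.
Gamma(α, β) with Poisson data over total exposure Σt gives posterior Gamma(α+Σx, β+Σt) = Gamma(140, 29).
The posterior predictive for a window of length T is Negative Binomial with variance T·α'·(β'+T)/β'² = 2·140·31/841 = 8680/841.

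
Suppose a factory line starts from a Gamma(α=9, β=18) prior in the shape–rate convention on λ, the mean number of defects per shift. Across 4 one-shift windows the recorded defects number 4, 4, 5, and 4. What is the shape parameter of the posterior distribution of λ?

Total count: 4 + 4 + 5 + 4 = 17.
Total exposure: 4 shifts.
The Gamma prior is conjugate for the Poisson rate, so λ | data ~ Gamma(9+17, 18+4) = Gamma(26, 22).

26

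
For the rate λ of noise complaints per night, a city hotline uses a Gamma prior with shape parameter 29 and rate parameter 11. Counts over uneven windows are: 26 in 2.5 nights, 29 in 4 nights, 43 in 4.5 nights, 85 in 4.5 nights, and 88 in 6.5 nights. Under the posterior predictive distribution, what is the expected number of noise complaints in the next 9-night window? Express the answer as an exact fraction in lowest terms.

900/11

Total count: 26 + 29 + 43 + 85 + 88 = 271.
Total exposure: 2.5 + 4 + 4.5 + 4.5 + 6.5 = 22 nights.
Conjugate update: add total count to the shape and total exposure to the rate, giving Gamma(300, 33).
Predictive mean over a 9-night window = T·E[λ|data] = 9·300/33 = 900/11.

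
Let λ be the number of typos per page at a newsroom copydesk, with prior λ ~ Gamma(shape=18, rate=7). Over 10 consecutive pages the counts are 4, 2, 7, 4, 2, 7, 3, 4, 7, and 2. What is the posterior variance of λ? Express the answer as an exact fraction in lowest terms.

Total count: 4 + 2 + 7 + 4 + 2 + 7 + 3 + 4 + 7 + 2 = 42.
Total exposure: 10 pages.
By Gamma–Poisson conjugacy, the posterior is Gamma(α + Σx, β + Σt) = Gamma(18 + 42, 7 + 10) = Gamma(60, 17).
Posterior variance = α'/β'² = 60/289.

60/289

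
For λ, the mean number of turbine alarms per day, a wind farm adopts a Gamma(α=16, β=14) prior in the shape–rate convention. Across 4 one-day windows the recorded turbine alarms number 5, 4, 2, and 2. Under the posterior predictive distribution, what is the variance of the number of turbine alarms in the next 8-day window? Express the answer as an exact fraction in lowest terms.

1508/81

Total count: 5 + 4 + 2 + 2 = 13.
Total exposure: 4 days.
By Gamma–Poisson conjugacy, the posterior is Gamma(α + Σx, β + Σt) = Gamma(16 + 13, 14 + 4) = Gamma(29, 18).
The posterior predictive for a window of length T is Negative Binomial with variance T·α'·(β'+T)/β'² = 8·29·26/324 = 1508/81.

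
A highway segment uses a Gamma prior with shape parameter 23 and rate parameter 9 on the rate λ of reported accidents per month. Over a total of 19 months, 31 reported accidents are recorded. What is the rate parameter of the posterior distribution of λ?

28

Total count 31 over total exposure 19 months.
The Gamma prior is conjugate for the Poisson rate, so λ | data ~ Gamma(23+31, 9+19) = Gamma(54, 28).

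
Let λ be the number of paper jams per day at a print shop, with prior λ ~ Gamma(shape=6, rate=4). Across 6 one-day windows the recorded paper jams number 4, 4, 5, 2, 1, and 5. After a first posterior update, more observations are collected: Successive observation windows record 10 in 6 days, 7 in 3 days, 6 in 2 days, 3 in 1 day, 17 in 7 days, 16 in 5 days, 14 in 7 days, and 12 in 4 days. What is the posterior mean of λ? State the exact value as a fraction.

112/45

Total count: 4 + 4 + 5 + 2 + 1 + 5 = 21.
Total exposure: 6 days.
After the first batch: Gamma(6 + 21, 4 + 6) = Gamma(27, 10).
Total count: 10 + 7 + 6 + 3 + 17 + 16 + 14 + 12 = 85.
Total exposure: 6 + 3 + 2 + 1 + 7 + 5 + 7 + 4 = 35 days.
After the second batch: Gamma(27 + 85, 10 + 35) = Gamma(112, 45).
Posterior mean = α'/β' = 112/45.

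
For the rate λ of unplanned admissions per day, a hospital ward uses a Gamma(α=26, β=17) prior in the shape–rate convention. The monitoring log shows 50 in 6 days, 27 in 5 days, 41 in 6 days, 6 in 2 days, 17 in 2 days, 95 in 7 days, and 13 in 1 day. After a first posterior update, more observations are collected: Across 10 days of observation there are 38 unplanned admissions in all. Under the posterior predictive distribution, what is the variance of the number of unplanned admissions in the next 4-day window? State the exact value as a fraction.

4695/196

Total count: 50 + 27 + 41 + 6 + 17 + 95 + 13 = 249.
Total exposure: 6 + 5 + 6 + 2 + 2 + 7 + 1 = 29 days.
After the first batch: Gamma(26 + 249, 17 + 29) = Gamma(275, 46).
Total count 38 over total exposure 10 days.
After the second batch: Gamma(275 + 38, 46 + 10) = Gamma(313, 56).
The posterior predictive for a window of length T is Negative Binomial with variance T·α'·(β'+T)/β'² = 4·313·60/3136 = 4695/196.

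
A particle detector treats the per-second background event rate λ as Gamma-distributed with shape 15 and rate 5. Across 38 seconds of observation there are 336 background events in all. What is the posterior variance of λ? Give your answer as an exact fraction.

351/1849

Total count 336 over total exposure 38 seconds.
By Gamma–Poisson conjugacy, the posterior is Gamma(α + Σx, β + Σt) = Gamma(15 + 336, 5 + 38) = Gamma(351, 43).
Posterior variance = α'/β'² = 351/1849.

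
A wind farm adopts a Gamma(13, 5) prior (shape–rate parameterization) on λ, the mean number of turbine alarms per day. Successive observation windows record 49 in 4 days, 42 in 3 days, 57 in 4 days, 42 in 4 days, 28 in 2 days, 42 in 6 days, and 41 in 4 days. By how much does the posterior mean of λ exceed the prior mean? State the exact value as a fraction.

Total count: 49 + 42 + 57 + 42 + 28 + 42 + 41 = 301.
Total exposure: 4 + 3 + 4 + 4 + 2 + 6 + 4 = 27 days.
Conjugate update: add total count to the shape and total exposure to the rate, giving Gamma(314, 32).
Posterior mean = 314/32 = 157/16; prior mean = 13/5 = 13/5. Difference = 157/16 − 13/5 = 577/80.

577/80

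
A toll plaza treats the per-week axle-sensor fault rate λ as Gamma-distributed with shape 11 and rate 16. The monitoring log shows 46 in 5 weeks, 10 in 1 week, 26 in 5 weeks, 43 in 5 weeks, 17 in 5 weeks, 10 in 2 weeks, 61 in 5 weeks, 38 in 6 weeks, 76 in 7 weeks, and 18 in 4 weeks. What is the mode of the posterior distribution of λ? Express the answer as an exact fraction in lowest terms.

Total count: 46 + 10 + 26 + 43 + 17 + 10 + 61 + 38 + 76 + 18 = 345.
Total exposure: 5 + 1 + 5 + 5 + 5 + 2 + 5 + 6 + 7 + 4 = 45 weeks.
Gamma(α, β) with Poisson data over total exposure Σt gives posterior Gamma(α+Σx, β+Σt) = Gamma(356, 61).
Posterior mode = (α'−1)/β' = 355/61.

355/61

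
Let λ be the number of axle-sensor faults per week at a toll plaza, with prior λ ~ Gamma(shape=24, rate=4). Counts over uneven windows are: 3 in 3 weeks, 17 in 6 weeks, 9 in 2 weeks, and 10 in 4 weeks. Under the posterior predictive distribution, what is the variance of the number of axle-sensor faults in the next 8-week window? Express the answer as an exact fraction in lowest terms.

13608/361

Total count: 3 + 17 + 9 + 10 = 39.
Total exposure: 3 + 6 + 2 + 4 = 15 weeks.
Gamma(α, β) with Poisson data over total exposure Σt gives posterior Gamma(α+Σx, β+Σt) = Gamma(63, 19).
The posterior predictive for a window of length T is Negative Binomial with variance T·α'·(β'+T)/β'² = 8·63·27/361 = 13608/361.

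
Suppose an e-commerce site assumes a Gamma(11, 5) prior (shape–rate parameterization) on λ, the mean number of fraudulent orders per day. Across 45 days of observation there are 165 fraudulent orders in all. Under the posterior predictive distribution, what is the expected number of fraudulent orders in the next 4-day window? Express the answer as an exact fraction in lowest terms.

Total count 165 over total exposure 45 days.
By Gamma–Poisson conjugacy, the posterior is Gamma(α + Σx, β + Σt) = Gamma(11 + 165, 5 + 45) = Gamma(176, 50).
Predictive mean over a 4-day window = T·E[λ|data] = 4·176/50 = 352/25.

352/25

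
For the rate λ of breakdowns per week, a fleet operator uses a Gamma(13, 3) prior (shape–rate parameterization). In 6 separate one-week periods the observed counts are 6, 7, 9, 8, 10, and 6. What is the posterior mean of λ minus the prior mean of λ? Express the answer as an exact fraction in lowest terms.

20/9

Total count: 6 + 7 + 9 + 8 + 10 + 6 = 46.
Total exposure: 6 weeks.
Conjugate update: add total count to the shape and total exposure to the rate, giving Gamma(59, 9).
Posterior mean = 59/9 = 59/9; prior mean = 13/3 = 13/3. Difference = 59/9 − 13/3 = 20/9.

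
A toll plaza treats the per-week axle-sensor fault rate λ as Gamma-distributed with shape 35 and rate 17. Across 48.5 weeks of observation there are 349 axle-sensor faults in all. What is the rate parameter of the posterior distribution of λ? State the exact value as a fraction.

Total count 349 over total exposure 48.5 weeks.
The Gamma prior is conjugate for the Poisson rate, so λ | data ~ Gamma(35+349, 17+48.5) = Gamma(384, 131/2).

131/2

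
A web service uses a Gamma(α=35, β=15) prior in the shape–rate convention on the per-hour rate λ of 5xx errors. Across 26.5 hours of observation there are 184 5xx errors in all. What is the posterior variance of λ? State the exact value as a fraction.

Total count 184 over total exposure 26.5 hours.
By Gamma–Poisson conjugacy, the posterior is Gamma(α + Σx, β + Σt) = Gamma(35 + 184, 15 + 26.5) = Gamma(219, 83/2).
Posterior variance = α'/β'² = 219/(6889/4) = 876/6889.

876/6889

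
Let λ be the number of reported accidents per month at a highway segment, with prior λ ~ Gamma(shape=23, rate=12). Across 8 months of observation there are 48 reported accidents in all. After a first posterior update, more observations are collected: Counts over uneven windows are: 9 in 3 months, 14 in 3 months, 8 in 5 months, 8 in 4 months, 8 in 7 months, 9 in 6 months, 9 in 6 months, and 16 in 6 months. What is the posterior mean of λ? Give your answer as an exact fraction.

Total count 48 over total exposure 8 months.
After the first batch: Gamma(23 + 48, 12 + 8) = Gamma(71, 20).
Total count: 9 + 14 + 8 + 8 + 8 + 9 + 9 + 16 = 81.
Total exposure: 3 + 3 + 5 + 4 + 7 + 6 + 6 + 6 = 40 months.
After the second batch: Gamma(71 + 81, 20 + 40) = Gamma(152, 60).
Posterior mean = α'/β' = 152/60 = 38/15.

38/15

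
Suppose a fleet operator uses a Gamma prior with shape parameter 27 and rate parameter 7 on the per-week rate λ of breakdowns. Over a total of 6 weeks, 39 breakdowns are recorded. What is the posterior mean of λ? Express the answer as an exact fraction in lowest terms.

66/13

Total count 39 over total exposure 6 weeks.
Gamma(α, β) with Poisson data over total exposure Σt gives posterior Gamma(α+Σx, β+Σt) = Gamma(66, 13).
Posterior mean = α'/β' = 66/13.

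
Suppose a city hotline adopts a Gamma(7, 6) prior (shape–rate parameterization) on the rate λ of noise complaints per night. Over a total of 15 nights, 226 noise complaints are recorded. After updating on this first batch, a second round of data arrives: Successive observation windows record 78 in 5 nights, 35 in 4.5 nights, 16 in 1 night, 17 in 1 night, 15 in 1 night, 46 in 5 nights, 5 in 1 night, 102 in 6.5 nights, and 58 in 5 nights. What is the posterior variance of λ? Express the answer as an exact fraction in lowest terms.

Total count 226 over total exposure 15 nights.
After the first batch: Gamma(7 + 226, 6 + 15) = Gamma(233, 21).
Total count: 78 + 35 + 16 + 17 + 15 + 46 + 5 + 102 + 58 = 372.
Total exposure: 5 + 4.5 + 1 + 1 + 1 + 5 + 1 + 6.5 + 5 = 30 nights.
After the second batch: Gamma(233 + 372, 21 + 30) = Gamma(605, 51).
Posterior variance = α'/β'² = 605/2601.

605/2601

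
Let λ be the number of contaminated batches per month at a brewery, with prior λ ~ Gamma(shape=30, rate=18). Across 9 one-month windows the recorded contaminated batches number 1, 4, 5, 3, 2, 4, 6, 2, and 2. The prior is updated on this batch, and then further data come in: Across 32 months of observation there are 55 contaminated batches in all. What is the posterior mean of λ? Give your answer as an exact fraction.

114/59

Total count: 1 + 4 + 5 + 3 + 2 + 4 + 6 + 2 + 2 = 29.
Total exposure: 9 months.
After the first batch: Gamma(30 + 29, 18 + 9) = Gamma(59, 27).
Total count 55 over total exposure 32 months.
After the second batch: Gamma(59 + 55, 27 + 32) = Gamma(114, 59).
Posterior mean = α'/β' = 114/59.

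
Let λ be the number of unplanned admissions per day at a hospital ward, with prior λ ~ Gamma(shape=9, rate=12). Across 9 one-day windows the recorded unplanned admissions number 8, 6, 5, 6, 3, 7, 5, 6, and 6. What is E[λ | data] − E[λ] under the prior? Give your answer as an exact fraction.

181/84

Total count: 8 + 6 + 5 + 6 + 3 + 7 + 5 + 6 + 6 = 52.
Total exposure: 9 days.
Posterior: α' = 9 + 52 = 61, β' = 12 + 9 = 21.
Posterior mean = 61/21 = 61/21; prior mean = 9/12 = 3/4. Difference = 61/21 − 3/4 = 181/84.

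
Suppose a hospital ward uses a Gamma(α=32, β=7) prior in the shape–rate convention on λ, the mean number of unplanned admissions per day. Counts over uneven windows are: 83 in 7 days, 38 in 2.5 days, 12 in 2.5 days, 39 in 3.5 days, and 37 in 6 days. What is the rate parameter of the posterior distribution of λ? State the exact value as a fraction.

Total count: 83 + 38 + 12 + 39 + 37 = 209.
Total exposure: 7 + 2.5 + 2.5 + 3.5 + 6 = 21.5 days.
Posterior: α' = 32 + 209 = 241, β' = 7 + 21.5 = 57/2.

57/2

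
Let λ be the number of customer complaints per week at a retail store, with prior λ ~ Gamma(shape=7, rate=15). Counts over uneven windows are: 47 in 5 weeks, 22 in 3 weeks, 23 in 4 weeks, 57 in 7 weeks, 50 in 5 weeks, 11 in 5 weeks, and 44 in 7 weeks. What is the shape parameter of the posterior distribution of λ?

261

Total count: 47 + 22 + 23 + 57 + 50 + 11 + 44 = 254.
Total exposure: 5 + 3 + 4 + 7 + 5 + 5 + 7 = 36 weeks.
By Gamma–Poisson conjugacy, the posterior is Gamma(α + Σx, β + Σt) = Gamma(7 + 254, 15 + 36) = Gamma(261, 51).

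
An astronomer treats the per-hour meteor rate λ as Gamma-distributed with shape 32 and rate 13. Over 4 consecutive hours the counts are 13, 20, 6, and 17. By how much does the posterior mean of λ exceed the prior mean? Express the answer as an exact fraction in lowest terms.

Total count: 13 + 20 + 6 + 17 = 56.
Total exposure: 4 hours.
By Gamma–Poisson conjugacy, the posterior is Gamma(α + Σx, β + Σt) = Gamma(32 + 56, 13 + 4) = Gamma(88, 17).
Posterior mean = 88/17 = 88/17; prior mean = 32/13 = 32/13. Difference = 88/17 − 32/13 = 600/221.

600/221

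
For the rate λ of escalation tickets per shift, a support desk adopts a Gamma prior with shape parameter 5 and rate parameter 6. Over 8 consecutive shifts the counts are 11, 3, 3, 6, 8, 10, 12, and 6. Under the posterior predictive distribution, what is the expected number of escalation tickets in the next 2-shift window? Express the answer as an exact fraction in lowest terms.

64/7

Total count: 11 + 3 + 3 + 6 + 8 + 10 + 12 + 6 = 59.
Total exposure: 8 shifts.
Gamma(α, β) with Poisson data over total exposure Σt gives posterior Gamma(α+Σx, β+Σt) = Gamma(64, 14).
Predictive mean over a 2-shift window = T·E[λ|data] = 2·64/14 = 64/7.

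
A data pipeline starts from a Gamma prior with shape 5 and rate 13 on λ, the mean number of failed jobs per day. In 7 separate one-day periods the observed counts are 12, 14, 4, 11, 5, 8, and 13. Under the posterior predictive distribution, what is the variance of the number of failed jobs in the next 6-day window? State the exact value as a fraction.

702/25

Total count: 12 + 14 + 4 + 11 + 5 + 8 + 13 = 67.
Total exposure: 7 days.
By Gamma–Poisson conjugacy, the posterior is Gamma(α + Σx, β + Σt) = Gamma(5 + 67, 13 + 7) = Gamma(72, 20).
The posterior predictive for a window of length T is Negative Binomial with variance T·α'·(β'+T)/β'² = 6·72·26/400 = 702/25.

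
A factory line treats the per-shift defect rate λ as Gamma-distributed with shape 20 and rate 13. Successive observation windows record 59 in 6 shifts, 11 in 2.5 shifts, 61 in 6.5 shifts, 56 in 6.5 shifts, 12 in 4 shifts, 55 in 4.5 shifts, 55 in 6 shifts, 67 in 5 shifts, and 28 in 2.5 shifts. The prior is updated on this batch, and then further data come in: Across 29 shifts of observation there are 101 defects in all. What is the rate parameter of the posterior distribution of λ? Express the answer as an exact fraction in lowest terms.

Total count: 59 + 11 + 61 + 56 + 12 + 55 + 55 + 67 + 28 = 404.
Total exposure: 6 + 2.5 + 6.5 + 6.5 + 4 + 4.5 + 6 + 5 + 2.5 = 43.5 shifts.
After the first batch: Gamma(20 + 404, 13 + 43.5) = Gamma(424, 113/2).
Total count 101 over total exposure 29 shifts.
After the second batch: Gamma(424 + 101, 113/2 + 29) = Gamma(525, 171/2).

171/2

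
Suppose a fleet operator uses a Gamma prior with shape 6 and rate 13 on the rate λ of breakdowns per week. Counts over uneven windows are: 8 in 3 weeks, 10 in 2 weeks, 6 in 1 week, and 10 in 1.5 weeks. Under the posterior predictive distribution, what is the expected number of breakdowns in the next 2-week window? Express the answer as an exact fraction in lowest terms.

160/41

Total count: 8 + 10 + 6 + 10 = 34.
Total exposure: 3 + 2 + 1 + 1.5 = 7.5 weeks.
Conjugate update: add total count to the shape and total exposure to the rate, giving Gamma(40, 41/2).
Predictive mean over a 2-week window = T·E[λ|data] = 2·40/(41/2) = 160/41.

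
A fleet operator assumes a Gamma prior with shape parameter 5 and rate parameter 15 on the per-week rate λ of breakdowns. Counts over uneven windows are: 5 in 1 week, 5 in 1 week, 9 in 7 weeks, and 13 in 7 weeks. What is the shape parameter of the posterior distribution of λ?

Total count: 5 + 5 + 9 + 13 = 32.
Total exposure: 1 + 1 + 7 + 7 = 16 weeks.
The Gamma prior is conjugate for the Poisson rate, so λ | data ~ Gamma(5+32, 15+16) = Gamma(37, 31).

37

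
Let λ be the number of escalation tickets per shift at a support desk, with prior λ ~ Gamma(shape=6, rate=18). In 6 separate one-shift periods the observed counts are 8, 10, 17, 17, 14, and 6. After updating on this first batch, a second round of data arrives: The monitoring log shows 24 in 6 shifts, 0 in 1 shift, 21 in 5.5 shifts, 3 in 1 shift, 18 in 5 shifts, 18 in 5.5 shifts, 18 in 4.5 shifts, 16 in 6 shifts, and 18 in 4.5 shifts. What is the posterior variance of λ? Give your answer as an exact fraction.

Total count: 8 + 10 + 17 + 17 + 14 + 6 = 72.
Total exposure: 6 shifts.
After the first batch: Gamma(6 + 72, 18 + 6) = Gamma(78, 24).
Total count: 24 + 0 + 21 + 3 + 18 + 18 + 18 + 16 + 18 = 136.
Total exposure: 6 + 1 + 5.5 + 1 + 5 + 5.5 + 4.5 + 6 + 4.5 = 39 shifts.
After the second batch: Gamma(78 + 136, 24 + 39) = Gamma(214, 63).
Posterior variance = α'/β'² = 214/3969.

214/3969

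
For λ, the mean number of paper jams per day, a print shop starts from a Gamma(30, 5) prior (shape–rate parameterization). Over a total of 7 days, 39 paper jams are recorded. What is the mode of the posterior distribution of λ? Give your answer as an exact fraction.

17/3

Total count 39 over total exposure 7 days.
Gamma(α, β) with Poisson data over total exposure Σt gives posterior Gamma(α+Σx, β+Σt) = Gamma(69, 12).
Posterior mode = (α'−1)/β' = 68/12 = 17/3.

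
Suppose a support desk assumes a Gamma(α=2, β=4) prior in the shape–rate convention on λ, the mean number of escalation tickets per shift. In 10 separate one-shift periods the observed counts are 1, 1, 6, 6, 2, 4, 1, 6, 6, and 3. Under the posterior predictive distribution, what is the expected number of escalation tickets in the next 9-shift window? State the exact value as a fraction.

Total count: 1 + 1 + 6 + 6 + 2 + 4 + 1 + 6 + 6 + 3 = 36.
Total exposure: 10 shifts.
The Gamma prior is conjugate for the Poisson rate, so λ | data ~ Gamma(2+36, 4+10) = Gamma(38, 14).
Predictive mean over a 9-shift window = T·E[λ|data] = 9·38/14 = 171/7.

171/7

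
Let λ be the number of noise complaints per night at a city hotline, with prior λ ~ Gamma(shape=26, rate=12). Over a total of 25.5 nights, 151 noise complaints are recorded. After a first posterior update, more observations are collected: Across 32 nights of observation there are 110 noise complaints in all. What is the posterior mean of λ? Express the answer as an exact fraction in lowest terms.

Total count 151 over total exposure 25.5 nights.
After the first batch: Gamma(26 + 151, 12 + 25.5) = Gamma(177, 75/2).
Total count 110 over total exposure 32 nights.
After the second batch: Gamma(177 + 110, 75/2 + 32) = Gamma(287, 139/2).
Posterior mean = α'/β' = 287/(139/2) = 574/139.

574/139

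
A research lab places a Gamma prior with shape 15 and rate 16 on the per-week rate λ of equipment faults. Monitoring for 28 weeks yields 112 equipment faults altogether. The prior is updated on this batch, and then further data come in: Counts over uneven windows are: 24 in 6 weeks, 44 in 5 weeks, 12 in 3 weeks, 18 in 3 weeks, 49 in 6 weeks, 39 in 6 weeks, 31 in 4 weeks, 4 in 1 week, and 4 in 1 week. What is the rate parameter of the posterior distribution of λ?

Total count 112 over total exposure 28 weeks.
After the first batch: Gamma(15 + 112, 16 + 28) = Gamma(127, 44).
Total count: 24 + 44 + 12 + 18 + 49 + 39 + 31 + 4 + 4 = 225.
Total exposure: 6 + 5 + 3 + 3 + 6 + 6 + 4 + 1 + 1 = 35 weeks.
After the second batch: Gamma(127 + 225, 44 + 35) = Gamma(352, 79).

79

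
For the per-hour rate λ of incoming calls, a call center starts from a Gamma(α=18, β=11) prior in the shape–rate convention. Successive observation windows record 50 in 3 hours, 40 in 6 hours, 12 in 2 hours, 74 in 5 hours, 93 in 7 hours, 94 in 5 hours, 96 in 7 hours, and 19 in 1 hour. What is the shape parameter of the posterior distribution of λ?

496

Total count: 50 + 40 + 12 + 74 + 93 + 94 + 96 + 19 = 478.
Total exposure: 3 + 6 + 2 + 5 + 7 + 5 + 7 + 1 = 36 hours.
By Gamma–Poisson conjugacy, the posterior is Gamma(α + Σx, β + Σt) = Gamma(18 + 478, 11 + 36) = Gamma(496, 47).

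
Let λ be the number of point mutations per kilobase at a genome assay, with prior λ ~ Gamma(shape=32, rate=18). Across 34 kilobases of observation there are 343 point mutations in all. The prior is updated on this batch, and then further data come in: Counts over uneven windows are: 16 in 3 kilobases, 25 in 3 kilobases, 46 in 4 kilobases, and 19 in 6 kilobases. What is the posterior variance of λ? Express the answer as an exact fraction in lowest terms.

481/4624

Total count 343 over total exposure 34 kilobases.
After the first batch: Gamma(32 + 343, 18 + 34) = Gamma(375, 52).
Total count: 16 + 25 + 46 + 19 = 106.
Total exposure: 3 + 3 + 4 + 6 = 16 kilobases.
After the second batch: Gamma(375 + 106, 52 + 16) = Gamma(481, 68).
Posterior variance = α'/β'² = 481/4624.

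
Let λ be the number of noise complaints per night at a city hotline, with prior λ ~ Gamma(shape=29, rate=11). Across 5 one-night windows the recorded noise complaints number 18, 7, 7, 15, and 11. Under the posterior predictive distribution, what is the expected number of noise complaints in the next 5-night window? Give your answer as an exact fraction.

435/16

Total count: 18 + 7 + 7 + 15 + 11 = 58.
Total exposure: 5 nights.
By Gamma–Poisson conjugacy, the posterior is Gamma(α + Σx, β + Σt) = Gamma(29 + 58, 11 + 5) = Gamma(87, 16).
Predictive mean over a 5-night window = T·E[λ|data] = 5·87/16 = 435/16.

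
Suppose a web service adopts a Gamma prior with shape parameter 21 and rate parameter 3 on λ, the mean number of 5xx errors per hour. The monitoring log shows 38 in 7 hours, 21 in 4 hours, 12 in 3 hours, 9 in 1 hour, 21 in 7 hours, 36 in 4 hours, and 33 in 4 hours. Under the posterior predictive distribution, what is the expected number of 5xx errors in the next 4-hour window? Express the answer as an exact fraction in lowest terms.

Total count: 38 + 21 + 12 + 9 + 21 + 36 + 33 = 170.
Total exposure: 7 + 4 + 3 + 1 + 7 + 4 + 4 = 30 hours.
Conjugate update: add total count to the shape and total exposure to the rate, giving Gamma(191, 33).
Predictive mean over a 4-hour window = T·E[λ|data] = 4·191/33 = 764/33.

764/33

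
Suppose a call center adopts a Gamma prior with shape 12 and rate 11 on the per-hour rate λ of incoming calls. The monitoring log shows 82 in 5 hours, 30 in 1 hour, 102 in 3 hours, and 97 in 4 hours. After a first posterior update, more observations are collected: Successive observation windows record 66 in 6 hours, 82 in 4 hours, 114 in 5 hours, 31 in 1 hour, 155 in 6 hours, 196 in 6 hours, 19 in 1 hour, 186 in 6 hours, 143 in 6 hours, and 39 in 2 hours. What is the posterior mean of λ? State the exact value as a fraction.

1354/67

Total count: 82 + 30 + 102 + 97 = 311.
Total exposure: 5 + 1 + 3 + 4 = 13 hours.
After the first batch: Gamma(12 + 311, 11 + 13) = Gamma(323, 24).
Total count: 66 + 82 + 114 + 31 + 155 + 196 + 19 + 186 + 143 + 39 = 1031.
Total exposure: 6 + 4 + 5 + 1 + 6 + 6 + 1 + 6 + 6 + 2 = 43 hours.
After the second batch: Gamma(323 + 1031, 24 + 43) = Gamma(1354, 67).
Posterior mean = α'/β' = 1354/67.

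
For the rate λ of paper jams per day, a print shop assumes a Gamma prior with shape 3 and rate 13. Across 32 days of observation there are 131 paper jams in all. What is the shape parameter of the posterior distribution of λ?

Total count 131 over total exposure 32 days.
Gamma(α, β) with Poisson data over total exposure Σt gives posterior Gamma(α+Σx, β+Σt) = Gamma(134, 45).

134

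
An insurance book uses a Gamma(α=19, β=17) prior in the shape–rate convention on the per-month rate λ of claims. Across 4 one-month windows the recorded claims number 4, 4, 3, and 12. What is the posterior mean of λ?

Total count: 4 + 4 + 3 + 12 = 23.
Total exposure: 4 months.
Conjugate update: add total count to the shape and total exposure to the rate, giving Gamma(42, 21).
Posterior mean = α'/β' = 42/21 = 2.

2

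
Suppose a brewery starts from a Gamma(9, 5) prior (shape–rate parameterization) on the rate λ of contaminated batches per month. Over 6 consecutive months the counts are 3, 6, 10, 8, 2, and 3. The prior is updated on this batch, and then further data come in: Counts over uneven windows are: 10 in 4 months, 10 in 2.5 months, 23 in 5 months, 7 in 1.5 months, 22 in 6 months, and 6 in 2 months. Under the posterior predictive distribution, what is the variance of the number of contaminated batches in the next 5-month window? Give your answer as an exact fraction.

Total count: 3 + 6 + 10 + 8 + 2 + 3 = 32.
Total exposure: 6 months.
After the first batch: Gamma(9 + 32, 5 + 6) = Gamma(41, 11).
Total count: 10 + 10 + 23 + 7 + 22 + 6 = 78.
Total exposure: 4 + 2.5 + 5 + 1.5 + 6 + 2 = 21 months.
After the second batch: Gamma(41 + 78, 11 + 21) = Gamma(119, 32).
The posterior predictive for a window of length T is Negative Binomial with variance T·α'·(β'+T)/β'² = 5·119·37/1024 = 22015/1024.

22015/1024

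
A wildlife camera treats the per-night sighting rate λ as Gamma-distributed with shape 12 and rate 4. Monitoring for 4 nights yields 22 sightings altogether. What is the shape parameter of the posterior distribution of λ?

34

Total count 22 over total exposure 4 nights.
Gamma(α, β) with Poisson data over total exposure Σt gives posterior Gamma(α+Σx, β+Σt) = Gamma(34, 8).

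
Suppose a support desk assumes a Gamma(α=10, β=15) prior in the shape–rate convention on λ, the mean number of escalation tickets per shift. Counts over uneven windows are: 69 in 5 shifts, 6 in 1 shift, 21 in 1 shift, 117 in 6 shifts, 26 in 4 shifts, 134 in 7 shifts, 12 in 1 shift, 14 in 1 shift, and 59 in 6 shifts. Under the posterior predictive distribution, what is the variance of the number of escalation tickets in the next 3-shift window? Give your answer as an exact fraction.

70200/2209

Total count: 69 + 6 + 21 + 117 + 26 + 134 + 12 + 14 + 59 = 458.
Total exposure: 5 + 1 + 1 + 6 + 4 + 7 + 1 + 1 + 6 = 32 shifts.
The Gamma prior is conjugate for the Poisson rate, so λ | data ~ Gamma(10+458, 15+32) = Gamma(468, 47).
The posterior predictive for a window of length T is Negative Binomial with variance T·α'·(β'+T)/β'² = 3·468·50/2209 = 70200/2209.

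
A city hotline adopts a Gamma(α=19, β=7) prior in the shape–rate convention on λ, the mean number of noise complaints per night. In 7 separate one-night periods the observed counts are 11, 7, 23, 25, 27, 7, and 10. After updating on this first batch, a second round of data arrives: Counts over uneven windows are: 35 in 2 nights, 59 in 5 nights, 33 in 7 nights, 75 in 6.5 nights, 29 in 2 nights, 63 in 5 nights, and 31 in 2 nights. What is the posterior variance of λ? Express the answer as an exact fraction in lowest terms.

Total count: 11 + 7 + 23 + 25 + 27 + 7 + 10 = 110.
Total exposure: 7 nights.
After the first batch: Gamma(19 + 110, 7 + 7) = Gamma(129, 14).
Total count: 35 + 59 + 33 + 75 + 29 + 63 + 31 = 325.
Total exposure: 2 + 5 + 7 + 6.5 + 2 + 5 + 2 = 29.5 nights.
After the second batch: Gamma(129 + 325, 14 + 29.5) = Gamma(454, 87/2).
Posterior variance = α'/β'² = 454/(7569/4) = 1816/7569.

1816/7569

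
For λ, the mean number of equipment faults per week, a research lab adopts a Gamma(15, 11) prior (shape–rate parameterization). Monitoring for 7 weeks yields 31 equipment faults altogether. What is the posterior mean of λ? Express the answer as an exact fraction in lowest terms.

Total count 31 over total exposure 7 weeks.
Posterior: α' = 15 + 31 = 46, β' = 11 + 7 = 18.
Posterior mean = α'/β' = 46/18 = 23/9.

23/9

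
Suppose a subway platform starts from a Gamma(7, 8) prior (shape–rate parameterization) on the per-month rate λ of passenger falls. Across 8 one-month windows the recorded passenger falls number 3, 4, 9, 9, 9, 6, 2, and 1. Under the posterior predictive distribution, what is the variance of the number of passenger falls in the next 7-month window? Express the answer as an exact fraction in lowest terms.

Total count: 3 + 4 + 9 + 9 + 9 + 6 + 2 + 1 = 43.
Total exposure: 8 months.
By Gamma–Poisson conjugacy, the posterior is Gamma(α + Σx, β + Σt) = Gamma(7 + 43, 8 + 8) = Gamma(50, 16).
The posterior predictive for a window of length T is Negative Binomial with variance T·α'·(β'+T)/β'² = 7·50·23/256 = 4025/128.

4025/128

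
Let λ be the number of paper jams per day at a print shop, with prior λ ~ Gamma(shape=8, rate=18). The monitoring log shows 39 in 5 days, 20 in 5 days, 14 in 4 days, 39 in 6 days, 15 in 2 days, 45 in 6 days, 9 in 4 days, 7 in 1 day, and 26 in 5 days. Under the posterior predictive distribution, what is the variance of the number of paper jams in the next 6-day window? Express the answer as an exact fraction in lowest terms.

10323/392

Total count: 39 + 20 + 14 + 39 + 15 + 45 + 9 + 7 + 26 = 214.
Total exposure: 5 + 5 + 4 + 6 + 2 + 6 + 4 + 1 + 5 = 38 days.
Conjugate update: add total count to the shape and total exposure to the rate, giving Gamma(222, 56).
The posterior predictive for a window of length T is Negative Binomial with variance T·α'·(β'+T)/β'² = 6·222·62/3136 = 10323/392.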